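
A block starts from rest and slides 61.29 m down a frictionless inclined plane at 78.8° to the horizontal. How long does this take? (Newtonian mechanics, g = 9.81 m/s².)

a = g sin(θ) = 9.81 × sin(78.8°) = 9.6232 m/s²
t = √(2d/a) = √(2 × 61.29 / 9.6232) = 3.57 s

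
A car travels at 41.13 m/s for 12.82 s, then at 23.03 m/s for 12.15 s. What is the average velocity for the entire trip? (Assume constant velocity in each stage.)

d₁ = v₁t₁ = 41.13 × 12.82 = 527.2866 m
d₂ = v₂t₂ = 23.03 × 12.15 = 279.8145 m
d_total = 807.1011 m, t_total = 24.97 s
v_avg = d_total/t_total = 807.1011/24.97 = 32.32 m/s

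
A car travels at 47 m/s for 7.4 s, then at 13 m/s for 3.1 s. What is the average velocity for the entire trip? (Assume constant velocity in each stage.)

d₁ = v₁t₁ = 47 × 7.4 = 347.8 m
d₂ = v₂t₂ = 13 × 3.1 = 40.3 m
d_total = 388.1 m, t_total = 10.5 s
v_avg = d_total/t_total = 388.1/10.5 = 36.96 m/s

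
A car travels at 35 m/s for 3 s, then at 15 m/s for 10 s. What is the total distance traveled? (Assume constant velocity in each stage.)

d₁ = v₁t₁ = 35 × 3 = 105 m
d₂ = v₂t₂ = 15 × 10 = 150 m
d_total = 105 + 150 = 255 m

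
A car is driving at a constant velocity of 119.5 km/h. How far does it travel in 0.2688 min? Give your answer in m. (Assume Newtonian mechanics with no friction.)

v = 119.5 km/h × 0.2777777777777778 = 33.1944 m/s
t = 0.2688 min × 60.0 = 16.128 s
d = v × t = 33.1944 × 16.128 = 535.4 m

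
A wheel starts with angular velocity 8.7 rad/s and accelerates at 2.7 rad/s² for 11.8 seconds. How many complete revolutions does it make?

θ = ω₀t + ½αt² = 8.7×11.8 + ½×2.7×11.8² = 290.634 rad
Total revolutions = θ/(2π) = 290.634/(2π) = 46.26
Complete revolutions = ⌊46.26⌋ = 46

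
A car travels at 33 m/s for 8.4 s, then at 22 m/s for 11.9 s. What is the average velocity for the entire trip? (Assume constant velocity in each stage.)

d₁ = v₁t₁ = 33 × 8.4 = 277.2 m
d₂ = v₂t₂ = 22 × 11.9 = 261.8 m
d_total = 539.0 m, t_total = 20.3 s
v_avg = d_total/t_total = 539.0/20.3 = 26.55 m/s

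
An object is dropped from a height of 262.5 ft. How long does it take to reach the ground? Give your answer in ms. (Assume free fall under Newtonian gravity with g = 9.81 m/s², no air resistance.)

h = 262.5 ft × 0.3048 = 80.01 m
t = √(2h/g) = √(2 × 80.01 / 9.81) = 4.0388 s
t = 4.0388 s / 0.001 = 4039 ms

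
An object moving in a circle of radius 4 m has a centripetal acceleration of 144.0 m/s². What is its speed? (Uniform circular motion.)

v = √(a_c × r) = √(144.0 × 4) = 24.0 m/s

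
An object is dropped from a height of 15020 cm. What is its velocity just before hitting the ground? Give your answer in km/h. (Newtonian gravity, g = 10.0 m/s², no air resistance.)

h = 15020 cm × 0.01 = 150.2 m
v = √(2gh) = √(2 × 10.0 × 150.2) = 54.8088 m/s
v = 54.8088 m/s / 0.2777777777777778 = 197.3 km/h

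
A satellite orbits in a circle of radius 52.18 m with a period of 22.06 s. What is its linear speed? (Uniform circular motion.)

v = 2πr/T = 2π×52.18/22.06 = 14.86 m/s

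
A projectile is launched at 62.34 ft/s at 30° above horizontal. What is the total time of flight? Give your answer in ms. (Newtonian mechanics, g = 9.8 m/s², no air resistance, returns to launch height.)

v₀ = 62.34 ft/s × 0.3048 = 19.0012 m/s
T = 2 × v₀ × sin(θ) / g = 2 × 19.0012 × sin(30°) / 9.8 = 2 × 19.0012 × 0.5 / 9.8 = 1.9389 s
T = 1.9389 s / 0.001 = 1939 ms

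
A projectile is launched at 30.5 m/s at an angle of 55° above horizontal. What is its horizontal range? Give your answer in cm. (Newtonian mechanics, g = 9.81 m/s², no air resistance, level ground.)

R = v₀² × sin(2θ) / g = 30.5² × sin(2 × 55°) / 9.81 = 930.25 × 0.939693 / 9.81 = 89.108 m
R = 89.108 m / 0.01 = 8911 cm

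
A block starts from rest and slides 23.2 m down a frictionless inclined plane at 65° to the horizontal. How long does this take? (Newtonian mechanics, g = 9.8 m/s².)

a = g sin(θ) = 9.8 × sin(65°) = 8.8818 m/s²
t = √(2d/a) = √(2 × 23.2 / 8.8818) = 2.29 s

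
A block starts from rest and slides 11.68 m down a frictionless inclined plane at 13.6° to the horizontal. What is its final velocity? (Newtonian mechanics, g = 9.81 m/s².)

a = g sin(θ) = 9.81 × sin(13.6°) = 2.3067 m/s²
v = √(2ad) = √(2 × 2.3067 × 11.68) = 7.34 m/s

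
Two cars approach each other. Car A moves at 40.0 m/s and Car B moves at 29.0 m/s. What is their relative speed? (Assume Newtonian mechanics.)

v_rel = v_A + v_B = 40.0 + 29.0 = 69.0 m/s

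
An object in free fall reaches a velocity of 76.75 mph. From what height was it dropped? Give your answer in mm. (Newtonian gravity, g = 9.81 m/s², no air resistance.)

v = 76.75 mph × 0.44704 = 34.3103 m/s
h = v² / (2g) = 34.3103² / (2 × 9.81) = 59.9998 m
h = 59.9998 m / 0.001 = 60000 mm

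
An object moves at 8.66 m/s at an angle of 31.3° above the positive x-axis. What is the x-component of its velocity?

vₓ = v cos(θ) = 8.66 × cos(31.3°) = 7.4 m/s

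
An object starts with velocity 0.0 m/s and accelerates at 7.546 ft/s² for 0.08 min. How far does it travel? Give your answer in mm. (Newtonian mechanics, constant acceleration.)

a = 7.546 ft/s² × 0.3048 = 2.30002 m/s²
t = 0.08 min × 60.0 = 4.8 s
d = v₀ × t + ½ × a × t² = 0.0 × 4.8 + 0.5 × 2.30002 × 4.8² = 26.4962 m
d = 26.4962 m / 0.001 = 26500 mm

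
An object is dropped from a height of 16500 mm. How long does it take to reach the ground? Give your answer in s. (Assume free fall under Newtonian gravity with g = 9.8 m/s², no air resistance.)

h = 16500 mm × 0.001 = 16.5 m
t = √(2h/g) = √(2 × 16.5 / 9.8) = 1.835 s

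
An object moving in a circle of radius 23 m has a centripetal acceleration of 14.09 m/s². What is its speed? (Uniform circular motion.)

v = √(a_c × r) = √(14.09 × 23) = 18.0 m/s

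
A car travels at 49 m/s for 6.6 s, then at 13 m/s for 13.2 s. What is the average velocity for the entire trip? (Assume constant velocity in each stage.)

d₁ = v₁t₁ = 49 × 6.6 = 323.4 m
d₂ = v₂t₂ = 13 × 13.2 = 171.6 m
d_total = 495.0 m, t_total = 19.8 s
v_avg = d_total/t_total = 495.0/19.8 = 25.0 m/s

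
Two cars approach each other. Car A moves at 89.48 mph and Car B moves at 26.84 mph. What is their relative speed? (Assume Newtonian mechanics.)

v_rel = v_A + v_B = 89.48 + 26.84 = 116.32 mph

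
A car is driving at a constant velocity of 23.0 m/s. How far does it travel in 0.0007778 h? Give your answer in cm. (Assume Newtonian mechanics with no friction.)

t = 0.0007778 h × 3600.0 = 2.80008 s
d = v × t = 23.0 × 2.80008 = 64.4018 m
d = 64.4018 m / 0.01 = 6440 cm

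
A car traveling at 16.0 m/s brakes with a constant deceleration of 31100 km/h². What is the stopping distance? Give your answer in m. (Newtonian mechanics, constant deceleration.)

a = 31100 km/h² × 7.716049382716049e-05 = 2.39969 m/s²
d = v₀² / (2a) = 16.0² / (2 × 2.39969) = 256.0 / 4.79938 = 53.34 m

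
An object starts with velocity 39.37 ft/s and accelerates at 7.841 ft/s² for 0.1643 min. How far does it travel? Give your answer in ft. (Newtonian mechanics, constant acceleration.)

v₀ = 39.37 ft/s × 0.3048 = 12.0 m/s
a = 7.841 ft/s² × 0.3048 = 2.38994 m/s²
t = 0.1643 min × 60.0 = 9.858 s
d = v₀ × t + ½ × a × t² = 12.0 × 9.858 + 0.5 × 2.38994 × 9.858² = 234.423 m
d = 234.423 m / 0.3048 = 769.1 ft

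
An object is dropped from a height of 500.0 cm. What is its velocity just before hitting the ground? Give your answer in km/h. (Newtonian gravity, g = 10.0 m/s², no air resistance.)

h = 500.0 cm × 0.01 = 5.0 m
v = √(2gh) = √(2 × 10.0 × 5.0) = 10.0 m/s
v = 10.0 m/s / 0.2777777777777778 = 36.0 km/h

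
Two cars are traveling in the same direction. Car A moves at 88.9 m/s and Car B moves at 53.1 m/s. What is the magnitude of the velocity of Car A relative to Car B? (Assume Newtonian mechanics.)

v_rel = |v_A - v_B| = |88.9 - 53.1| = 35.8 m/s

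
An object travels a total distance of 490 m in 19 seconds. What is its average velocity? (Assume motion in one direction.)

v_avg = Δd / Δt = 490 / 19 = 25.79 m/s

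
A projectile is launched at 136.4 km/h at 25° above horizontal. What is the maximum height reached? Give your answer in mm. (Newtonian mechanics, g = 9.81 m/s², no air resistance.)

v₀ = 136.4 km/h × 0.2777777777777778 = 37.8889 m/s
H = v₀² × sin²(θ) / (2g) = 37.8889² × sin(25°)² / (2 × 9.81) = 1435.57 × 0.178606 / 19.62 = 13.0684 m
H = 13.0684 m / 0.001 = 13070 mm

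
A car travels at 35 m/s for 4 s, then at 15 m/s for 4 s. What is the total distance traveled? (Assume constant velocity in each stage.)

d₁ = v₁t₁ = 35 × 4 = 140 m
d₂ = v₂t₂ = 15 × 4 = 60 m
d_total = 140 + 60 = 200 m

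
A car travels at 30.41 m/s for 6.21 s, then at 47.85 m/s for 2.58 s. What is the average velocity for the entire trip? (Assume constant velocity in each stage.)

d₁ = v₁t₁ = 30.41 × 6.21 = 188.8461 m
d₂ = v₂t₂ = 47.85 × 2.58 = 123.453 m
d_total = 312.2991 m, t_total = 8.79 s
v_avg = d_total/t_total = 312.2991/8.79 = 35.53 m/s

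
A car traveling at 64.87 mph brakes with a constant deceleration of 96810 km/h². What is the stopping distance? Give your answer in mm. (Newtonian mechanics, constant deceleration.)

v₀ = 64.87 mph × 0.44704 = 28.9995 m/s
a = 96810 km/h² × 7.716049382716049e-05 = 7.46991 m/s²
d = v₀² / (2a) = 28.9995² / (2 × 7.46991) = 840.971 / 14.9398 = 56.2906 m
d = 56.2906 m / 0.001 = 56290 mm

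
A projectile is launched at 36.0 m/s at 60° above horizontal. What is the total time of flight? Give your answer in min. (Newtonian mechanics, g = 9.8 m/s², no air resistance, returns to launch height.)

T = 2 × v₀ × sin(θ) / g = 2 × 36.0 × sin(60°) / 9.8 = 2 × 36.0 × 0.866025 / 9.8 = 6.36263 s
T = 6.36263 s / 60.0 = 0.106 min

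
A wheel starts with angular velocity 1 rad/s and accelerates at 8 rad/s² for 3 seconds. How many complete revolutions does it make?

θ = ω₀t + ½αt² = 1×3 + ½×8×3² = 39.0 rad
Total revolutions = θ/(2π) = 39.0/(2π) = 6.21
Complete revolutions = ⌊6.21⌋ = 6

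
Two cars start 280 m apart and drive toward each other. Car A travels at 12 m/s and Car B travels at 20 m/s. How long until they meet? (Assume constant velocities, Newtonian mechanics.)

Combined speed: v_combined = 12 + 20 = 32 m/s
Time to meet: t = d/v_combined = 280/32 = 8.75 s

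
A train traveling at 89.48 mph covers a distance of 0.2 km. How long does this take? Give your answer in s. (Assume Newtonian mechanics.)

d = 0.2 km × 1000.0 = 200.0 m
v = 89.48 mph × 0.44704 = 40.0011 m/s
t = d / v = 200.0 / 40.0011 = 5.0 s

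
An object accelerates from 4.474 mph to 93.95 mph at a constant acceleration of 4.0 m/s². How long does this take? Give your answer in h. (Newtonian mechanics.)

v₀ = 4.474 mph × 0.44704 = 2.00006 m/s
v = 93.95 mph × 0.44704 = 41.9994 m/s
t = (v - v₀) / a = (41.9994 - 2.00006) / 4.0 = 9.99984 s
t = 9.99984 s / 3600.0 = 0.002778 h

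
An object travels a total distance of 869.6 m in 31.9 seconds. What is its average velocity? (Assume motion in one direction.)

v_avg = Δd / Δt = 869.6 / 31.9 = 27.26 m/s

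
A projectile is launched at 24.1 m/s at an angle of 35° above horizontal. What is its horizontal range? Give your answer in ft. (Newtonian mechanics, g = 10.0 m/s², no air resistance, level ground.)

R = v₀² × sin(2θ) / g = 24.1² × sin(2 × 35°) / 10.0 = 580.81 × 0.939693 / 10.0 = 54.5783 m
R = 54.5783 m / 0.3048 = 179.1 ft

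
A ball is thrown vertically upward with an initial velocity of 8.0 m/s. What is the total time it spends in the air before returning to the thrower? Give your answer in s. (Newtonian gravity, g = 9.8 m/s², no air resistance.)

t_total = 2 × v₀ / g = 2 × 8.0 / 9.8 = 1.633 s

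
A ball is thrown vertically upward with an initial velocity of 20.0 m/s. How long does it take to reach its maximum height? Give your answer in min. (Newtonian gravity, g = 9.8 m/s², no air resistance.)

t_up = v₀ / g = 20.0 / 9.8 = 2.04082 s
t_up = 2.04082 s / 60.0 = 0.03401 min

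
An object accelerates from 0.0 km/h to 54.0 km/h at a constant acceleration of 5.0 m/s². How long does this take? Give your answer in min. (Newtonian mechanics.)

v₀ = 0.0 km/h × 0.2777777777777778 = 0.0 m/s
v = 54.0 km/h × 0.2777777777777778 = 15.0 m/s
t = (v - v₀) / a = (15.0 - 0.0) / 5.0 = 3.0 s
t = 3.0 s / 60.0 = 0.05 min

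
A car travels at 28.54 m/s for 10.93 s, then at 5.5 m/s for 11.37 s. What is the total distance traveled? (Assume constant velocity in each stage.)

d₁ = v₁t₁ = 28.54 × 10.93 = 311.9422 m
d₂ = v₂t₂ = 5.5 × 11.37 = 62.535 m
d_total = 311.9422 + 62.535 = 374.48 m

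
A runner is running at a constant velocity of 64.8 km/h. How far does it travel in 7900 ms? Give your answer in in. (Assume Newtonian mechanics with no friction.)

v = 64.8 km/h × 0.2777777777777778 = 18.0 m/s
t = 7900 ms × 0.001 = 7.9 s
d = v × t = 18.0 × 7.9 = 142.2 m
d = 142.2 m / 0.0254 = 5598 in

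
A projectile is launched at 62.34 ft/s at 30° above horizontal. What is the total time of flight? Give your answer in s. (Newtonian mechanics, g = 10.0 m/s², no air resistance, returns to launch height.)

v₀ = 62.34 ft/s × 0.3048 = 19.0012 m/s
T = 2 × v₀ × sin(θ) / g = 2 × 19.0012 × sin(30°) / 10.0 = 2 × 19.0012 × 0.5 / 10.0 = 1.9 s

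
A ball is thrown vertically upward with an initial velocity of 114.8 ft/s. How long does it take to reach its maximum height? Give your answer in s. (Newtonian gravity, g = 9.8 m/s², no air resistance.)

v₀ = 114.8 ft/s × 0.3048 = 34.991 m/s
t_up = v₀ / g = 34.991 / 9.8 = 3.571 s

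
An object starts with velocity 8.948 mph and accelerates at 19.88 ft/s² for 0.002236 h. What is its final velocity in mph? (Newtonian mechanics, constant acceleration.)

v₀ = 8.948 mph × 0.44704 = 4.00011 m/s
a = 19.88 ft/s² × 0.3048 = 6.05942 m/s²
t = 0.002236 h × 3600.0 = 8.0496 s
v = v₀ + a × t = 4.00011 + 6.05942 × 8.0496 = 52.776 m/s
v = 52.776 m/s / 0.44704 = 118.1 mph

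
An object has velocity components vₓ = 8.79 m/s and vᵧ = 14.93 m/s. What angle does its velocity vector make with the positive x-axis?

θ = arctan(vᵧ/vₓ) = arctan(14.93/8.79) = 59.51°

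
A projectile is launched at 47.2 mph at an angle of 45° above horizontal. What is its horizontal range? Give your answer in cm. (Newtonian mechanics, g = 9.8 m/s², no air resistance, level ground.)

v₀ = 47.2 mph × 0.44704 = 21.1003 m/s
R = v₀² × sin(2θ) / g = 21.1003² × sin(2 × 45°) / 9.8 = 445.223 × 1.0 / 9.8 = 45.4309 m
R = 45.4309 m / 0.01 = 4543 cm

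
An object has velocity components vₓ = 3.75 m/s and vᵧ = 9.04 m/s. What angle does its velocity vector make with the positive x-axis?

θ = arctan(vᵧ/vₓ) = arctan(9.04/3.75) = 67.47°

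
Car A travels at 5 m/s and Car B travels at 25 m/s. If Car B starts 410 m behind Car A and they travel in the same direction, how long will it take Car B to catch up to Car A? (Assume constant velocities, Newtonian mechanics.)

Relative speed: v_rel = 25 - 5 = 20 m/s
Time to catch: t = d₀/v_rel = 410/20 = 20.5 s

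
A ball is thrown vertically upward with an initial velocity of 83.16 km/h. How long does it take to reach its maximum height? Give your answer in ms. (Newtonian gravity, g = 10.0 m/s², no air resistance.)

v₀ = 83.16 km/h × 0.2777777777777778 = 23.1 m/s
t_up = v₀ / g = 23.1 / 10.0 = 2.31 s
t_up = 2.31 s / 0.001 = 2310 ms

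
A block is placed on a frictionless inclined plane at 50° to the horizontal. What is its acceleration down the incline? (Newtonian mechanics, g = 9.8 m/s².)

a = g sin(θ) = 9.8 × sin(50°) = 9.8 × 0.766 = 7.51 m/s²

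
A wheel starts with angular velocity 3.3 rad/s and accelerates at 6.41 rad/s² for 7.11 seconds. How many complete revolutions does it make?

θ = ω₀t + ½αt² = 3.3×7.11 + ½×6.41×7.11² = 185.4824805 rad
Total revolutions = θ/(2π) = 185.4824805/(2π) = 29.52
Complete revolutions = ⌊29.52⌋ = 29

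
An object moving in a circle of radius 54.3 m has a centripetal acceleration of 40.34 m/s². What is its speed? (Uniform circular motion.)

v = √(a_c × r) = √(40.34 × 54.3) = 46.8 m/s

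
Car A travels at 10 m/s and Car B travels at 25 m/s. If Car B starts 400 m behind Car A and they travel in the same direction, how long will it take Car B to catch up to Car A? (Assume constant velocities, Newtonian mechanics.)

Relative speed: v_rel = 25 - 10 = 15 m/s
Time to catch: t = d₀/v_rel = 400/15 = 26.67 s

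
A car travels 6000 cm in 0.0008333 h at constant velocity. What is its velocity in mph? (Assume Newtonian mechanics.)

d = 6000 cm × 0.01 = 60.0 m
t = 0.0008333 h × 3600.0 = 2.99988 s
v = d / t = 60.0 / 2.99988 = 20.0008 m/s
v = 20.0008 m/s / 0.44704 = 44.74 mph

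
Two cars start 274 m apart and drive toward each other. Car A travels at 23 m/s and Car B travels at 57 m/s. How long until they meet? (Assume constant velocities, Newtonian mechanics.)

Combined speed: v_combined = 23 + 57 = 80 m/s
Time to meet: t = d/v_combined = 274/80 = 3.42 s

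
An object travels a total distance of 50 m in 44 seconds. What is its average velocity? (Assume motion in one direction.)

v_avg = Δd / Δt = 50 / 44 = 1.14 m/s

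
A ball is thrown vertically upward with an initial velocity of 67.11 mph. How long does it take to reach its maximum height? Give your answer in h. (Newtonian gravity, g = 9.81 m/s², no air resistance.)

v₀ = 67.11 mph × 0.44704 = 30.0009 m/s
t_up = v₀ / g = 30.0009 / 9.81 = 3.0582 s
t_up = 3.0582 s / 3600.0 = 0.0008495 h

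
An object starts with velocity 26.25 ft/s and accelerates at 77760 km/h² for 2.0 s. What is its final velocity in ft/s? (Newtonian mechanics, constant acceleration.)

v₀ = 26.25 ft/s × 0.3048 = 8.001 m/s
a = 77760 km/h² × 7.716049382716049e-05 = 6.0 m/s²
v = v₀ + a × t = 8.001 + 6.0 × 2.0 = 20.001 m/s
v = 20.001 m/s / 0.3048 = 65.62 ft/s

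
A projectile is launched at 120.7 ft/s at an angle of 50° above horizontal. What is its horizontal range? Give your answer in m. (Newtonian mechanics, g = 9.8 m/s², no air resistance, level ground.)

v₀ = 120.7 ft/s × 0.3048 = 36.7894 m/s
R = v₀² × sin(2θ) / g = 36.7894² × sin(2 × 50°) / 9.8 = 1353.46 × 0.984808 / 9.8 = 136.0 m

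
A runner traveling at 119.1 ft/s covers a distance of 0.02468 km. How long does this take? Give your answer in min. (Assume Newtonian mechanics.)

d = 0.02468 km × 1000.0 = 24.68 m
v = 119.1 ft/s × 0.3048 = 36.3017 m/s
t = d / v = 24.68 / 36.3017 = 0.679858 s
t = 0.679858 s / 60.0 = 0.01133 min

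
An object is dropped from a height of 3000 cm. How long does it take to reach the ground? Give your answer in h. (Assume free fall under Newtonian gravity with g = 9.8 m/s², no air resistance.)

h = 3000 cm × 0.01 = 30.0 m
t = √(2h/g) = √(2 × 30.0 / 9.8) = 2.47436 s
t = 2.47436 s / 3600.0 = 0.0006873 h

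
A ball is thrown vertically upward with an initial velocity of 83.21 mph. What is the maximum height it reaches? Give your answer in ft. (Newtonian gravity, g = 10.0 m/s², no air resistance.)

v₀ = 83.21 mph × 0.44704 = 37.1982 m/s
h_max = v₀² / (2g) = 37.1982² / (2 × 10.0) = 1383.71 / 20.0 = 69.1855 m
h_max = 69.1855 m / 0.3048 = 227.0 ft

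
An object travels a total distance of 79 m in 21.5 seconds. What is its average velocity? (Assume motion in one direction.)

v_avg = Δd / Δt = 79 / 21.5 = 3.67 m/s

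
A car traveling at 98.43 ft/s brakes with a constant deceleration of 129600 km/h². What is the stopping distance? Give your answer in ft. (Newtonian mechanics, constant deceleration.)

v₀ = 98.43 ft/s × 0.3048 = 30.0015 m/s
a = 129600 km/h² × 7.716049382716049e-05 = 10.0 m/s²
d = v₀² / (2a) = 30.0015² / (2 × 10.0) = 900.09 / 20.0 = 45.0045 m
d = 45.0045 m / 0.3048 = 147.7 ft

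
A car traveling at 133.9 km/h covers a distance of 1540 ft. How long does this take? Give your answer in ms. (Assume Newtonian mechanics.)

d = 1540 ft × 0.3048 = 469.392 m
v = 133.9 km/h × 0.2777777777777778 = 37.1944 m/s
t = d / v = 469.392 / 37.1944 = 12.62 s
t = 12.62 s / 0.001 = 12620 ms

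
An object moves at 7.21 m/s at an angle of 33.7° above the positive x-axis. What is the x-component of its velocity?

vₓ = v cos(θ) = 7.21 × cos(33.7°) = 6.0 m/s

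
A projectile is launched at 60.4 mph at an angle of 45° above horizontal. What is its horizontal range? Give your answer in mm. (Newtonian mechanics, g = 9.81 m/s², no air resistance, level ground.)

v₀ = 60.4 mph × 0.44704 = 27.0012 m/s
R = v₀² × sin(2θ) / g = 27.0012² × sin(2 × 45°) / 9.81 = 729.065 × 1.0 / 9.81 = 74.3186 m
R = 74.3186 m / 0.001 = 74320 mm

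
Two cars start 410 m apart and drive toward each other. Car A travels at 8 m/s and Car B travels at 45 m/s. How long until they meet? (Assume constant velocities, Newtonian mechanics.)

Combined speed: v_combined = 8 + 45 = 53 m/s
Time to meet: t = d/v_combined = 410/53 = 7.74 s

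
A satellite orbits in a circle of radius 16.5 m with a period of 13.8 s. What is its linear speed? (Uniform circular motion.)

v = 2πr/T = 2π×16.5/13.8 = 7.51 m/s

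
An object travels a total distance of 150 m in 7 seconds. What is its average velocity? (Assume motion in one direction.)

v_avg = Δd / Δt = 150 / 7 = 21.43 m/s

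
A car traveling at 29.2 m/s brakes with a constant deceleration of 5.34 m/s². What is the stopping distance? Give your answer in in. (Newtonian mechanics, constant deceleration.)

d = v₀² / (2a) = 29.2² / (2 × 5.34) = 852.64 / 10.68 = 79.8352 m
d = 79.8352 m / 0.0254 = 3143 in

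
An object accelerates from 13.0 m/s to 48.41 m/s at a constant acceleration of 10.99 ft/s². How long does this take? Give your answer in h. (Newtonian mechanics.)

a = 10.99 ft/s² × 0.3048 = 3.34975 m/s²
t = (v - v₀) / a = (48.41 - 13.0) / 3.34975 = 10.5709 s
t = 10.5709 s / 3600.0 = 0.002936 h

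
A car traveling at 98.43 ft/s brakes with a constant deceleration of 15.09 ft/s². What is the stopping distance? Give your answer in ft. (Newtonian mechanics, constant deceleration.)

v₀ = 98.43 ft/s × 0.3048 = 30.0015 m/s
a = 15.09 ft/s² × 0.3048 = 4.59943 m/s²
d = v₀² / (2a) = 30.0015² / (2 × 4.59943) = 900.09 / 9.19886 = 97.848 m
d = 97.848 m / 0.3048 = 321.0 ft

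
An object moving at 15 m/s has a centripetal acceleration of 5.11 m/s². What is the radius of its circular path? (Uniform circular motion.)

r = v²/a_c = 15²/5.11 = 44.03 m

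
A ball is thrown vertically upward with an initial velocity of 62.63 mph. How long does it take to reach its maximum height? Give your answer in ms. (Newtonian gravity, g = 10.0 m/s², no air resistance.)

v₀ = 62.63 mph × 0.44704 = 27.9981 m/s
t_up = v₀ / g = 27.9981 / 10.0 = 2.79981 s
t_up = 2.79981 s / 0.001 = 2800 ms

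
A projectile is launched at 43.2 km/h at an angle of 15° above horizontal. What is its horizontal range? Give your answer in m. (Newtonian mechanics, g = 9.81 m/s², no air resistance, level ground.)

v₀ = 43.2 km/h × 0.2777777777777778 = 12.0 m/s
R = v₀² × sin(2θ) / g = 12.0² × sin(2 × 15°) / 9.81 = 144.0 × 0.5 / 9.81 = 7.339 m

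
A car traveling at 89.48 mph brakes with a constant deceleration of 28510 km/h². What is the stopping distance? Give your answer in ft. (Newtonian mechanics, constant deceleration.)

v₀ = 89.48 mph × 0.44704 = 40.0011 m/s
a = 28510 km/h² × 7.716049382716049e-05 = 2.19985 m/s²
d = v₀² / (2a) = 40.0011² / (2 × 2.19985) = 1600.09 / 4.3997 = 363.682 m
d = 363.682 m / 0.3048 = 1193 ft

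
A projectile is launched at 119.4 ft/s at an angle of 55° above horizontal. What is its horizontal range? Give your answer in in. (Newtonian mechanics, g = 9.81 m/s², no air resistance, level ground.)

v₀ = 119.4 ft/s × 0.3048 = 36.3931 m/s
R = v₀² × sin(2θ) / g = 36.3931² × sin(2 × 55°) / 9.81 = 1324.46 × 0.939693 / 9.81 = 126.869 m
R = 126.869 m / 0.0254 = 4995 in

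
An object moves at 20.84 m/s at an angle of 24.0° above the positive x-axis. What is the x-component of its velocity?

vₓ = v cos(θ) = 20.84 × cos(24.0°) = 19.04 m/s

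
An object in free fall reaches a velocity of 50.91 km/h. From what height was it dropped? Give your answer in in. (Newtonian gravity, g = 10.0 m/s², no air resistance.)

v = 50.91 km/h × 0.2777777777777778 = 14.1417 m/s
h = v² / (2g) = 14.1417² / (2 × 10.0) = 9.99938 m
h = 9.99938 m / 0.0254 = 393.7 in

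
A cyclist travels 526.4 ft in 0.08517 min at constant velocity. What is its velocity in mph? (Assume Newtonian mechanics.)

d = 526.4 ft × 0.3048 = 160.447 m
t = 0.08517 min × 60.0 = 5.1102 s
v = d / t = 160.447 / 5.1102 = 31.3974 m/s
v = 31.3974 m/s / 0.44704 = 70.23 mph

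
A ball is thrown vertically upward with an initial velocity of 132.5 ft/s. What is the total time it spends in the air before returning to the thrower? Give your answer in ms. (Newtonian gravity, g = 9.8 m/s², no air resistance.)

v₀ = 132.5 ft/s × 0.3048 = 40.386 m/s
t_total = 2 × v₀ / g = 2 × 40.386 / 9.8 = 8.24204 s
t_total = 8.24204 s / 0.001 = 8242 ms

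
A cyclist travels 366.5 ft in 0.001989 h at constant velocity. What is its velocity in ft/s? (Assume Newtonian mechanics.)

d = 366.5 ft × 0.3048 = 111.709 m
t = 0.001989 h × 3600.0 = 7.1604 s
v = d / t = 111.709 / 7.1604 = 15.6009 m/s
v = 15.6009 m/s / 0.3048 = 51.18 ft/s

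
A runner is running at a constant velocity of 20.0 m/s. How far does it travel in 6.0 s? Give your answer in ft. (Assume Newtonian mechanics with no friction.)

d = v × t = 20.0 × 6.0 = 120.0 m
d = 120.0 m / 0.3048 = 393.7 ft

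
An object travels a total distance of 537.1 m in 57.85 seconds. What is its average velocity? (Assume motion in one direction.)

v_avg = Δd / Δt = 537.1 / 57.85 = 9.28 m/s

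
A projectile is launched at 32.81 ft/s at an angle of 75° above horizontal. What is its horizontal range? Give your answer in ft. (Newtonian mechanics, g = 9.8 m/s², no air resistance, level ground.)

v₀ = 32.81 ft/s × 0.3048 = 10.0005 m/s
R = v₀² × sin(2θ) / g = 10.0005² × sin(2 × 75°) / 9.8 = 100.01 × 0.5 / 9.8 = 5.10255 m
R = 5.10255 m / 0.3048 = 16.74 ft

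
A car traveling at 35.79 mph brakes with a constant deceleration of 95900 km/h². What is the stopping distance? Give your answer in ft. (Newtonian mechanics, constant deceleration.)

v₀ = 35.79 mph × 0.44704 = 15.9996 m/s
a = 95900 km/h² × 7.716049382716049e-05 = 7.39969 m/s²
d = v₀² / (2a) = 15.9996² / (2 × 7.39969) = 255.987 / 14.7994 = 17.2971 m
d = 17.2971 m / 0.3048 = 56.75 ft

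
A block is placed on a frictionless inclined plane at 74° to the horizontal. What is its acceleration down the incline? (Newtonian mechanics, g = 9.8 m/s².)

a = g sin(θ) = 9.8 × sin(74°) = 9.8 × 0.9613 = 9.42 m/s²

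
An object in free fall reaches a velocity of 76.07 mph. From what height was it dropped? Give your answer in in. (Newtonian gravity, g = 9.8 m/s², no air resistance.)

v = 76.07 mph × 0.44704 = 34.0063 m/s
h = v² / (2g) = 34.0063² / (2 × 9.8) = 59.0015 m
h = 59.0015 m / 0.0254 = 2323 in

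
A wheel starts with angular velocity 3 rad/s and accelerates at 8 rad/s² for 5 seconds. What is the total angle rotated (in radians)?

θ = ω₀t + ½αt² = 3×5 + ½×8×5² = 115.0 rad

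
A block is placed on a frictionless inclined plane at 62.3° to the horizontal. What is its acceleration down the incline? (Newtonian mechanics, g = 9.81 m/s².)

a = g sin(θ) = 9.81 × sin(62.3°) = 9.81 × 0.8854 = 8.69 m/s²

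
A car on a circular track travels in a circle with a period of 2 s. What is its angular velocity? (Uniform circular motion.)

ω = 2π/T = 2π/2 = 3.1416 rad/s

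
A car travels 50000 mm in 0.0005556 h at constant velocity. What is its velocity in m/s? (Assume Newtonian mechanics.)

d = 50000 mm × 0.001 = 50.0 m
t = 0.0005556 h × 3600.0 = 2.00016 s
v = d / t = 50.0 / 2.00016 = 25.0 m/s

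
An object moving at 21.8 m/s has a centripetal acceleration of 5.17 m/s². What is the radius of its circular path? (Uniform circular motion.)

r = v²/a_c = 21.8²/5.17 = 91.92 m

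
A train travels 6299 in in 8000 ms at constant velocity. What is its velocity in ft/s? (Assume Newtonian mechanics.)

d = 6299 in × 0.0254 = 159.995 m
t = 8000 ms × 0.001 = 8.0 s
v = d / t = 159.995 / 8.0 = 19.9994 m/s
v = 19.9994 m/s / 0.3048 = 65.61 ft/s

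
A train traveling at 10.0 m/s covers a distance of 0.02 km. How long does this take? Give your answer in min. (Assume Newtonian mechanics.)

d = 0.02 km × 1000.0 = 20.0 m
t = d / v = 20.0 / 10.0 = 2.0 s
t = 2.0 s / 60.0 = 0.03333 min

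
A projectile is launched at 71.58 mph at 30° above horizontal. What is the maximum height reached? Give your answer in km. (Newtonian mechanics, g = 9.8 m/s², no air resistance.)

v₀ = 71.58 mph × 0.44704 = 31.9991 m/s
H = v₀² × sin²(θ) / (2g) = 31.9991² × sin(30°)² / (2 × 9.8) = 1023.94 × 0.25 / 19.6 = 13.0605 m
H = 13.0605 m / 1000.0 = 0.01306 km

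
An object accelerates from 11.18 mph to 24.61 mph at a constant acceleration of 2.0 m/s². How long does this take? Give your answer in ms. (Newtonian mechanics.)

v₀ = 11.18 mph × 0.44704 = 4.99791 m/s
v = 24.61 mph × 0.44704 = 11.0017 m/s
t = (v - v₀) / a = (11.0017 - 4.99791) / 2.0 = 3.00189 s
t = 3.00189 s / 0.001 = 3002 ms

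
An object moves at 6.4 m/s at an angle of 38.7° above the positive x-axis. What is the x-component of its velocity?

vₓ = v cos(θ) = 6.4 × cos(38.7°) = 4.99 m/s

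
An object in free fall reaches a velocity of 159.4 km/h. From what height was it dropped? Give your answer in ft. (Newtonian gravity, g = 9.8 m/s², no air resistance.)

v = 159.4 km/h × 0.2777777777777778 = 44.2778 m/s
h = v² / (2g) = 44.2778² / (2 × 9.8) = 100.027 m
h = 100.027 m / 0.3048 = 328.2 ft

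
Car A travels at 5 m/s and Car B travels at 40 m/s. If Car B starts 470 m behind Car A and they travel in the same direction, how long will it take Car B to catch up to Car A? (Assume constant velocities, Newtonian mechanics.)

Relative speed: v_rel = 40 - 5 = 35 m/s
Time to catch: t = d₀/v_rel = 470/35 = 13.43 s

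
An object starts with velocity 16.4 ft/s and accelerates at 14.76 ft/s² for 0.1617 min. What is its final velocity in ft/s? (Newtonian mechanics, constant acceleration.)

v₀ = 16.4 ft/s × 0.3048 = 4.99872 m/s
a = 14.76 ft/s² × 0.3048 = 4.49885 m/s²
t = 0.1617 min × 60.0 = 9.702 s
v = v₀ + a × t = 4.99872 + 4.49885 × 9.702 = 48.6466 m/s
v = 48.6466 m/s / 0.3048 = 159.6 ft/s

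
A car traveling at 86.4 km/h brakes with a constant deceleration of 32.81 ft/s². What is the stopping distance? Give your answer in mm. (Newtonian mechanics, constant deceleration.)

v₀ = 86.4 km/h × 0.2777777777777778 = 24.0 m/s
a = 32.81 ft/s² × 0.3048 = 10.0005 m/s²
d = v₀² / (2a) = 24.0² / (2 × 10.0005) = 576.0 / 20.001 = 28.7986 m
d = 28.7986 m / 0.001 = 28800 mm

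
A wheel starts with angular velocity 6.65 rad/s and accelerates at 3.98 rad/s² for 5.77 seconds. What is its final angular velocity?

ω = ω₀ + αt = 6.65 + 3.98 × 5.77 = 29.61 rad/s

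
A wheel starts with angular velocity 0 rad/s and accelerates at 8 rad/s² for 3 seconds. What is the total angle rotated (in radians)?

θ = ω₀t + ½αt² = 0×3 + ½×8×3² = 36.0 rad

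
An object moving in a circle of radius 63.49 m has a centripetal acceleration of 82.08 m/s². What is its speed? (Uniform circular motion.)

v = √(a_c × r) = √(82.08 × 63.49) = 72.19 m/s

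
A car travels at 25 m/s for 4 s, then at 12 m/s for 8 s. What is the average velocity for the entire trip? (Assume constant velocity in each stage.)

d₁ = v₁t₁ = 25 × 4 = 100 m
d₂ = v₂t₂ = 12 × 8 = 96 m
d_total = 196 m, t_total = 12 s
v_avg = d_total/t_total = 196/12 = 16.33 m/s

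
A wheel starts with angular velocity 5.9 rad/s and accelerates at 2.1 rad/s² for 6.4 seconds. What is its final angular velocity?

ω = ω₀ + αt = 5.9 + 2.1 × 6.4 = 19.34 rad/s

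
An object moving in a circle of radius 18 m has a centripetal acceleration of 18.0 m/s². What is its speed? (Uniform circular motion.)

v = √(a_c × r) = √(18.0 × 18) = 18.0 m/s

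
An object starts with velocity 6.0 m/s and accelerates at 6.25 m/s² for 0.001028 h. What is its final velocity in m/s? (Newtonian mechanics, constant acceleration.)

t = 0.001028 h × 3600.0 = 3.7008 s
v = v₀ + a × t = 6.0 + 6.25 × 3.7008 = 29.13 m/s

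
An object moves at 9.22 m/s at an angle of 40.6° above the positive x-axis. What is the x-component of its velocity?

vₓ = v cos(θ) = 9.22 × cos(40.6°) = 7.0 m/s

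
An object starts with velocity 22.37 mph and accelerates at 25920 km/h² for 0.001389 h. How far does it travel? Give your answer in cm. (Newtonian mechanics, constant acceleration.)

v₀ = 22.37 mph × 0.44704 = 10.0003 m/s
a = 25920 km/h² × 7.716049382716049e-05 = 2.0 m/s²
t = 0.001389 h × 3600.0 = 5.0004 s
d = v₀ × t + ½ × a × t² = 10.0003 × 5.0004 + 0.5 × 2.0 × 5.0004² = 75.0095 m
d = 75.0095 m / 0.01 = 7501 cm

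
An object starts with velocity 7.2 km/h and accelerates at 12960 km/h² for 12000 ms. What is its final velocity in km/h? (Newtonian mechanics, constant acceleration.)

v₀ = 7.2 km/h × 0.2777777777777778 = 2.0 m/s
a = 12960 km/h² × 7.716049382716049e-05 = 1.0 m/s²
t = 12000 ms × 0.001 = 12.0 s
v = v₀ + a × t = 2.0 + 1.0 × 12.0 = 14.0 m/s
v = 14.0 m/s / 0.2777777777777778 = 50.4 km/h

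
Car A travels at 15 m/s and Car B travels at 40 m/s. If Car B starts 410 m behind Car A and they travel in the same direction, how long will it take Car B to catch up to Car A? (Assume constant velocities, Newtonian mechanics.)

Relative speed: v_rel = 40 - 15 = 25 m/s
Time to catch: t = d₀/v_rel = 410/25 = 16.4 s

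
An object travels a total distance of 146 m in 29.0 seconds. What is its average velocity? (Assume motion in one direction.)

v_avg = Δd / Δt = 146 / 29.0 = 5.03 m/s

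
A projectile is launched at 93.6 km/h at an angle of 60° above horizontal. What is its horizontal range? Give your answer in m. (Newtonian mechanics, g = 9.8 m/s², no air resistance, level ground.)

v₀ = 93.6 km/h × 0.2777777777777778 = 26.0 m/s
R = v₀² × sin(2θ) / g = 26.0² × sin(2 × 60°) / 9.8 = 676.0 × 0.866025 / 9.8 = 59.74 m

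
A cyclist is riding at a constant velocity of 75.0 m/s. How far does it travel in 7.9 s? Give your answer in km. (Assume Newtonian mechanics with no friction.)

d = v × t = 75.0 × 7.9 = 592.5 m
d = 592.5 m / 1000.0 = 0.5925 km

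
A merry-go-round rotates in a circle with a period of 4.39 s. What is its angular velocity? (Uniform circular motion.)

ω = 2π/T = 2π/4.39 = 1.4312 rad/s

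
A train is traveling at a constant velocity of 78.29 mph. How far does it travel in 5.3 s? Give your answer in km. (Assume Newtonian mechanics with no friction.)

v = 78.29 mph × 0.44704 = 34.9988 m/s
d = v × t = 34.9988 × 5.3 = 185.494 m
d = 185.494 m / 1000.0 = 0.1855 km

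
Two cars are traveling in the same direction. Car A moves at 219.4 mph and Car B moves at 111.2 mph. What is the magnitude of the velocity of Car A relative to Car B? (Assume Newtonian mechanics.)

v_rel = |v_A - v_B| = |219.4 - 111.2| = 108.2 mph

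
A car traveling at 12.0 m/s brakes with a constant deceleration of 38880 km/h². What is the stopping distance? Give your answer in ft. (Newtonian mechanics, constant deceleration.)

a = 38880 km/h² × 7.716049382716049e-05 = 3.0 m/s²
d = v₀² / (2a) = 12.0² / (2 × 3.0) = 144.0 / 6.0 = 24.0 m
d = 24.0 m / 0.3048 = 78.74 ft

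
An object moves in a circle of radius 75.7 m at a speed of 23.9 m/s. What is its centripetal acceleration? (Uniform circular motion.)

a_c = v²/r = 23.9²/75.7 = 571.21/75.7 = 7.55 m/s²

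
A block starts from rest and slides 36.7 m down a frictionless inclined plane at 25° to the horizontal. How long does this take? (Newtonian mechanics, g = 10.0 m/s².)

a = g sin(θ) = 10.0 × sin(25°) = 4.2262 m/s²
t = √(2d/a) = √(2 × 36.7 / 4.2262) = 4.17 s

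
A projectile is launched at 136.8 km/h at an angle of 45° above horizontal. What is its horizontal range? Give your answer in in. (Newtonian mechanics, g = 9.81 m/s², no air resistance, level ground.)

v₀ = 136.8 km/h × 0.2777777777777778 = 38.0 m/s
R = v₀² × sin(2θ) / g = 38.0² × sin(2 × 45°) / 9.81 = 1444.0 × 1.0 / 9.81 = 147.197 m
R = 147.197 m / 0.0254 = 5795 in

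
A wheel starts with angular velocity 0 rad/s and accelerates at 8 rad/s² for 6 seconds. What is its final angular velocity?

ω = ω₀ + αt = 0 + 8 × 6 = 48 rad/s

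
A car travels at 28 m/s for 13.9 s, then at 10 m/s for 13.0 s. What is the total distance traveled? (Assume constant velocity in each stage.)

d₁ = v₁t₁ = 28 × 13.9 = 389.2 m
d₂ = v₂t₂ = 10 × 13.0 = 130.0 m
d_total = 389.2 + 130.0 = 519.2 m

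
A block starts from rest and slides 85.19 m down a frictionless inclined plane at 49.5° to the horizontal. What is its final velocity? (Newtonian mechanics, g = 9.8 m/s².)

a = g sin(θ) = 9.8 × sin(49.5°) = 7.452 m/s²
v = √(2ad) = √(2 × 7.452 × 85.19) = 35.63 m/s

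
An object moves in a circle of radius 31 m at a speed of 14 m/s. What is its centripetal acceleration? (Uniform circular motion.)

a_c = v²/r = 14²/31 = 196/31 = 6.32 m/s²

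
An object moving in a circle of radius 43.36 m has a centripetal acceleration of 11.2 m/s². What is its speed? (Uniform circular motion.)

v = √(a_c × r) = √(11.2 × 43.36) = 22.04 m/s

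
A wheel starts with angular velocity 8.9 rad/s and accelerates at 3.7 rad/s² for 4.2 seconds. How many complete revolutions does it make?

θ = ω₀t + ½αt² = 8.9×4.2 + ½×3.7×4.2² = 70.014 rad
Total revolutions = θ/(2π) = 70.014/(2π) = 11.14
Complete revolutions = ⌊11.14⌋ = 11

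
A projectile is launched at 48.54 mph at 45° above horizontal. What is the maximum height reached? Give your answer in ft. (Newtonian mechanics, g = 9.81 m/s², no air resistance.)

v₀ = 48.54 mph × 0.44704 = 21.6993 m/s
H = v₀² × sin²(θ) / (2g) = 21.6993² × sin(45°)² / (2 × 9.81) = 470.86 × 0.5 / 19.62 = 11.9995 m
H = 11.9995 m / 0.3048 = 39.37 ft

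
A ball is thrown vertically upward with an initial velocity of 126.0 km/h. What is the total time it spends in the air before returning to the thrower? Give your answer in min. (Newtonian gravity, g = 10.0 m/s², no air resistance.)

v₀ = 126.0 km/h × 0.2777777777777778 = 35.0 m/s
t_total = 2 × v₀ / g = 2 × 35.0 / 10.0 = 7.0 s
t_total = 7.0 s / 60.0 = 0.1167 min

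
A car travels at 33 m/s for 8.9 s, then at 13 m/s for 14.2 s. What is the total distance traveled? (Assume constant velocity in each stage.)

d₁ = v₁t₁ = 33 × 8.9 = 293.7 m
d₂ = v₂t₂ = 13 × 14.2 = 184.6 m
d_total = 293.7 + 184.6 = 478.3 m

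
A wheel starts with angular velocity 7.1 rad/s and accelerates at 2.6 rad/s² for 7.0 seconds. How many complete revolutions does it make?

θ = ω₀t + ½αt² = 7.1×7.0 + ½×2.6×7.0² = 113.4 rad
Total revolutions = θ/(2π) = 113.4/(2π) = 18.05
Complete revolutions = ⌊18.05⌋ = 18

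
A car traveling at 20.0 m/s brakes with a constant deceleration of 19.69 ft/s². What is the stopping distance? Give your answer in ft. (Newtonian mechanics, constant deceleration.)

a = 19.69 ft/s² × 0.3048 = 6.00151 m/s²
d = v₀² / (2a) = 20.0² / (2 × 6.00151) = 400.0 / 12.003 = 33.325 m
d = 33.325 m / 0.3048 = 109.3 ft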